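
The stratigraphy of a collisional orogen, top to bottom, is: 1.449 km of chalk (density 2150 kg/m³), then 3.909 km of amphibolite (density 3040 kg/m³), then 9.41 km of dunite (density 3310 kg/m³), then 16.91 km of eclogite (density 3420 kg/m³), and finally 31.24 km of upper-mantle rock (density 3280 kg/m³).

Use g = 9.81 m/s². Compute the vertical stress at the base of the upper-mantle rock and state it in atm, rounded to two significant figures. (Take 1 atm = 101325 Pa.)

chalk: 2150 kg/m³ × 9.81 m/s² × 1449 m = 3.056×10^7 Pa = 301.6 atm
amphibolite: 3040 kg/m³ × 9.81 m/s² × 3909 m = 1.166×10^8 Pa = 1151 atm
dunite: 3310 kg/m³ × 9.81 m/s² × 9410 m = 3.056×10^8 Pa = 3016 atm
eclogite: 3420 kg/m³ × 9.81 m/s² × 16910 m = 5.673×10^8 Pa = 5599 atm
upper-mantle rock: 3280 kg/m³ × 9.81 m/s² × 31240 m = 1.005×10^9 Pa = 9921 atm
Total = 301.6 + 1151 + 3016 + 5599 + 9921 = 19987 atm

20000 atm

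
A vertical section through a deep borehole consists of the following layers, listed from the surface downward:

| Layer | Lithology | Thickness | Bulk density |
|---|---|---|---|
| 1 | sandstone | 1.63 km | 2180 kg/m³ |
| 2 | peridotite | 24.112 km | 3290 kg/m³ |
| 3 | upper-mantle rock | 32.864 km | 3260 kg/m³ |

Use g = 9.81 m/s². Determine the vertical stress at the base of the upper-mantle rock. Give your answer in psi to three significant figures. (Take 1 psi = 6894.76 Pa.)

sandstone: 2180 kg/m³ × 9.81 m/s² × 1630 m = 3.486×10^7 Pa = 5056 psi
peridotite: 3290 kg/m³ × 9.81 m/s² × 24112 m = 7.782×10^8 Pa = 1.129×10^5 psi
upper-mantle rock: 3260 kg/m³ × 9.81 m/s² × 32864 m = 1.051×10^9 Pa = 1.524×10^5 psi
Total = 5056 + 1.129×10^5 + 1.524×10^5 = 2.7036×10^5 psi

270000 psi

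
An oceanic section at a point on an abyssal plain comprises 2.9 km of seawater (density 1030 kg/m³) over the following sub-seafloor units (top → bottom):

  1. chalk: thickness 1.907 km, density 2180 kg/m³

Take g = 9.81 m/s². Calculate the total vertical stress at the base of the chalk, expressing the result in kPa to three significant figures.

seawater: 1030 kg/m³ × 9.81 m/s² × 2900 m = 2.930×10^7 Pa = 29302 kPa
chalk: 2180 kg/m³ × 9.81 m/s² × 1907 m = 4.078×10^7 Pa = 40783 kPa
Total = 29302 + 40783 = 70085 kPa

70100 kPa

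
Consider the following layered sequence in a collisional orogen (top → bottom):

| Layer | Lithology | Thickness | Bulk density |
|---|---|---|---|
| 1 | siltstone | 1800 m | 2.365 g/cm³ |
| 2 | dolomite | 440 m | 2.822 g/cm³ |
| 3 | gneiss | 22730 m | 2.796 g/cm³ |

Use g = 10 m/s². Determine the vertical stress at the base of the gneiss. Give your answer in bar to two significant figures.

6900 bar

siltstone: 2365 kg/m³ × 10 m/s² × 1800 m = 4.257×10^7 Pa = 425.7 bar
dolomite: 2822 kg/m³ × 10 m/s² × 440 m = 1.242×10^7 Pa = 124.2 bar
gneiss: 2796 kg/m³ × 10 m/s² × 22730 m = 6.355×10^8 Pa = 6355 bar
Total = 425.7 + 124.2 + 6355 = 6905.2 bar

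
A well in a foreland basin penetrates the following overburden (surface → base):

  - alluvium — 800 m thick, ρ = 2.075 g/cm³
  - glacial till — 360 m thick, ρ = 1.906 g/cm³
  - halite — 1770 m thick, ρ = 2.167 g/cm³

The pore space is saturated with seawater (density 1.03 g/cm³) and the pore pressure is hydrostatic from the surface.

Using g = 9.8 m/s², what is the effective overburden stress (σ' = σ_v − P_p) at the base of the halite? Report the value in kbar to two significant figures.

0.31 kbar

Overburden (lithostatic) stress σ_v:
alluvium: 2075 kg/m³ × 9.8 m/s² × 800 m = 1.627×10^7 Pa = 16.27 MPa
glacial till: 1906 kg/m³ × 9.8 m/s² × 360 m = 6.724×10^6 Pa = 6.724 MPa
halite: 2167 kg/m³ × 9.8 m/s² × 1770 m = 3.759×10^7 Pa = 37.59 MPa
Total = 16.27 + 6.724 + 37.59 = 60.581 MPa
Pore pressure P_p = 1030 kg/m³ × 9.8 m/s² × 2930 m = 2.958×10^7 Pa = 29.58 MPa
Effective stress σ' = σ_v − P_p = 60.58 − 29.58 = 31.006 MPa = 0.31006 kbar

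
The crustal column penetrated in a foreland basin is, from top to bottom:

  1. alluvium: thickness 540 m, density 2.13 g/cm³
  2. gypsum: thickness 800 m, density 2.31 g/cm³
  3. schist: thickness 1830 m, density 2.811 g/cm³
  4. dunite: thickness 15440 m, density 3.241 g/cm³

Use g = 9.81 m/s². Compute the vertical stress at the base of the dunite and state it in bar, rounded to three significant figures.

5710 bar

alluvium: 2130 kg/m³ × 9.81 m/s² × 540 m = 1.128×10^7 Pa = 112.8 bar
gypsum: 2310 kg/m³ × 9.81 m/s² × 800 m = 1.813×10^7 Pa = 181.3 bar
schist: 2811 kg/m³ × 9.81 m/s² × 1830 m = 5.046×10^7 Pa = 504.6 bar
dunite: 3241 kg/m³ × 9.81 m/s² × 15440 m = 4.909×10^8 Pa = 4909 bar
Total = 112.8 + 181.3 + 504.6 + 4909 = 5707.8 bar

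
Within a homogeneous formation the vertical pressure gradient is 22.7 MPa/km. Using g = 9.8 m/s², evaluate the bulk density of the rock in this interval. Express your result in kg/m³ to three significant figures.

ρ = (dP/dz)/g = 22.7 MPa/km / 9.8 m/s² = 22700 Pa/m / 9.8 m/s² = 2316.3 kg/m³

2320 kg/m³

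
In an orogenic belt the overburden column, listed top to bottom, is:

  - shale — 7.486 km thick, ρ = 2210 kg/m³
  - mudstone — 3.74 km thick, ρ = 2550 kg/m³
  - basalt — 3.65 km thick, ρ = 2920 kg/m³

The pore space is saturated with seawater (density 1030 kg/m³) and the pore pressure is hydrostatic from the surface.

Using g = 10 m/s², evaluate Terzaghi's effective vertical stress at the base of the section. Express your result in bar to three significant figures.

Overburden (lithostatic) stress σ_v:
shale: 2210 kg/m³ × 10 m/s² × 7486 m = 1.654×10^8 Pa = 165.4 MPa
mudstone: 2550 kg/m³ × 10 m/s² × 3740 m = 9.537×10^7 Pa = 95.37 MPa
basalt: 2920 kg/m³ × 10 m/s² × 3650 m = 1.066×10^8 Pa = 106.6 MPa
Total = 165.4 + 95.37 + 106.6 = 367.39 MPa
Pore pressure P_p = 1030 kg/m³ × 10 m/s² × 14876 m = 1.532×10^8 Pa = 153.2 MPa
Effective stress σ' = σ_v − P_p = 367.4 − 153.2 = 214.17 MPa = 2141.7 bar

2140 bar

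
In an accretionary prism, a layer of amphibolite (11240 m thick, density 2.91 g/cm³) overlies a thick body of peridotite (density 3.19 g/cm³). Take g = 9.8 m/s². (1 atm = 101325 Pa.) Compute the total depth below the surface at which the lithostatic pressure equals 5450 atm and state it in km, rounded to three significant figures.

Pressure at base of upper layers: 2910×9.8×11240 = 3.205×10^8 Pa = 3164 atm
Remaining pressure to be supplied by peridotite: 5.522×10^8 − 3.205×10^8 = 2.317×10^8 Pa
Additional depth in peridotite = 2.317×10^8 Pa / (3190 kg/m³ × 9.8 m/s²) = 7410.9 m
Total depth = 11240 m + 7410.9 m = 18651 m
= 18.651 km

18.7 km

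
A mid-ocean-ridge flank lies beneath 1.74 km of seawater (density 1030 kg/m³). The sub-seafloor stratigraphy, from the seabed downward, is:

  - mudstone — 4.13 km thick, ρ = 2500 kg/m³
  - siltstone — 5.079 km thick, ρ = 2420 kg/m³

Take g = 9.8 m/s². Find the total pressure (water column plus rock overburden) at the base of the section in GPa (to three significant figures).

seawater: 1030 kg/m³ × 9.8 m/s² × 1740 m = 1.756×10^7 Pa = 0.01756 GPa
mudstone: 2500 kg/m³ × 9.8 m/s² × 4130 m = 1.012×10^8 Pa = 0.1012 GPa
siltstone: 2420 kg/m³ × 9.8 m/s² × 5079 m = 1.205×10^8 Pa = 0.1205 GPa
Total = 0.01756 + 0.1012 + 0.1205 = 0.23920 GPa

0.239 GPa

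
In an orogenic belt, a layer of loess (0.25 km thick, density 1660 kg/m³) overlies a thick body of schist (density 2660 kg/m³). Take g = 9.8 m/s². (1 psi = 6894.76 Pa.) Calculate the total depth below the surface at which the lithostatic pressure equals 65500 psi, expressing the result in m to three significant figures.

Pressure at base of upper layers: 1660×9.8×250 = 4.067×10^6 Pa = 589.9 psi
Remaining pressure to be supplied by schist: 4.516×10^8 − 4.067×10^6 = 4.475×10^8 Pa
Additional depth in schist = 4.475×10^8 Pa / (2660 kg/m³ × 9.8 m/s²) = 17168 m
Total depth = 250 m + 17168 m = 17418 m

17400 m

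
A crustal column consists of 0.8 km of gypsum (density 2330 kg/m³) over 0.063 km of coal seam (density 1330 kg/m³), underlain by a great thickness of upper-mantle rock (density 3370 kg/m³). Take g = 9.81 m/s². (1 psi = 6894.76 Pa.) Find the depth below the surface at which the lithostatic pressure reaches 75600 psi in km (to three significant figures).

16.1 km

Pressure at base of upper layers: 2330×9.81×800 + 1330×9.81×63 = 1.911×10^7 Pa = 2771 psi
Remaining pressure to be supplied by upper-mantle rock: 5.212×10^8 − 1.911×10^7 = 5.021×10^8 Pa
Additional depth in upper-mantle rock = 5.021×10^8 Pa / (3370 kg/m³ × 9.81 m/s²) = 15189 m
Total depth = 863 m + 15189 m = 16052 m
= 16.052 km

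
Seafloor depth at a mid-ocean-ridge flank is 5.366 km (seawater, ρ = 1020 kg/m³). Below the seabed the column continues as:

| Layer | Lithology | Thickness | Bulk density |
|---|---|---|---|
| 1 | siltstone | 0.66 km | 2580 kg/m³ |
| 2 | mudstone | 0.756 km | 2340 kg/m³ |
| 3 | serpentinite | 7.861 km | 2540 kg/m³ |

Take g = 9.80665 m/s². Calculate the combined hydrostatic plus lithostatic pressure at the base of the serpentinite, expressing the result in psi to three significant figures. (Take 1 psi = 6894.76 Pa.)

41100 psi

seawater: 1020 kg/m³ × 9.80665 m/s² × 5366 m = 5.367×10^7 Pa = 7785 psi
siltstone: 2580 kg/m³ × 9.80665 m/s² × 660 m = 1.670×10^7 Pa = 2422 psi
mudstone: 2340 kg/m³ × 9.80665 m/s² × 756 m = 1.735×10^7 Pa = 2516 psi
serpentinite: 2540 kg/m³ × 9.80665 m/s² × 7861 m = 1.958×10^8 Pa = 28400 psi
Total = 7785 + 2422 + 2516 + 28400 = 41123 psi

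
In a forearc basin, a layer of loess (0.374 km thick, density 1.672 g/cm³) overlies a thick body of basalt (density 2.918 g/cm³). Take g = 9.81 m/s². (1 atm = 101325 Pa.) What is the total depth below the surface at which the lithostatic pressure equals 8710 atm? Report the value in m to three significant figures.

31000 m

Pressure at base of upper layers: 1672×9.81×374 = 6.134×10^6 Pa = 60.54 atm
Remaining pressure to be supplied by basalt: 8.825×10^8 − 6.134×10^6 = 8.764×10^8 Pa
Additional depth in basalt = 8.764×10^8 Pa / (2918 kg/m³ × 9.81 m/s²) = 30616 m
Total depth = 374 m + 30616 m = 30990 m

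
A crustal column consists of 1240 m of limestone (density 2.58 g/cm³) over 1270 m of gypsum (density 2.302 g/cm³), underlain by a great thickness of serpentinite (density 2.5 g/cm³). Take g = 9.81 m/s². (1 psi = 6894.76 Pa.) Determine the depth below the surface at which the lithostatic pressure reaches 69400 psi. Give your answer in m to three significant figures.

Pressure at base of upper layers: 2580×9.81×1240 + 2302×9.81×1270 = 6.006×10^7 Pa = 8712 psi
Remaining pressure to be supplied by serpentinite: 4.785×10^8 − 6.006×10^7 = 4.184×10^8 Pa
Additional depth in serpentinite = 4.184×10^8 Pa / (2500 kg/m³ × 9.81 m/s²) = 17061 m
Total depth = 2510 m + 17061 m = 19571 m

19600 m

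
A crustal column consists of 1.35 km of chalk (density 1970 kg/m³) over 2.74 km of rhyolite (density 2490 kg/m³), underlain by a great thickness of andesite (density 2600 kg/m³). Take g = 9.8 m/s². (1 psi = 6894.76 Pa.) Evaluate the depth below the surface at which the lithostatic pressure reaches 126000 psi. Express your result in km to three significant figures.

Pressure at base of upper layers: 1970×9.8×1350 + 2490×9.8×2740 = 9.292×10^7 Pa = 13478 psi
Remaining pressure to be supplied by andesite: 8.687×10^8 − 9.292×10^7 = 7.758×10^8 Pa
Additional depth in andesite = 7.758×10^8 Pa / (2600 kg/m³ × 9.8 m/s²) = 30448 m
Total depth = 4090 m + 30448 m = 34538 m
= 34.538 km

34.5 km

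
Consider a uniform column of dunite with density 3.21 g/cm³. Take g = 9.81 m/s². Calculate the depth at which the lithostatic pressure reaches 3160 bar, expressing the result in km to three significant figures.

10.0 km

h = P/(ρg) = 3160 bar / (3210 kg/m³ × 9.81 m/s²) = 3.160×10^8 Pa / 31490 Pa/m = 10035 m
= 10.035 km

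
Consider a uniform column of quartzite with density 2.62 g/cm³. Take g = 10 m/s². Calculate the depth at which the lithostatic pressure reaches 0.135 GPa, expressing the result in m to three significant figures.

h = P/(ρg) = 0.135 GPa / (2620 kg/m³ × 10 m/s²) = 1.350×10^8 Pa / 26200 Pa/m = 5152.7 m

5150 m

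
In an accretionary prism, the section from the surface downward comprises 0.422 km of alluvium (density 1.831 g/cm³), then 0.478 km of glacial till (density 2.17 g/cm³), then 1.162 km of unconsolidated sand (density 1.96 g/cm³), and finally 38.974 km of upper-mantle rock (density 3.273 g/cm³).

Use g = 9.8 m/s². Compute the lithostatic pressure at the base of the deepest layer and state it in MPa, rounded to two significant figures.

alluvium: 1831 kg/m³ × 9.8 m/s² × 422 m = 7.572×10^6 Pa = 7.572 MPa
glacial till: 2170 kg/m³ × 9.8 m/s² × 478 m = 1.017×10^7 Pa = 10.17 MPa
unconsolidated sand: 1960 kg/m³ × 9.8 m/s² × 1162 m = 2.232×10^7 Pa = 22.32 MPa
upper-mantle rock: 3273 kg/m³ × 9.8 m/s² × 38974 m = 1.250×10^9 Pa = 1250 MPa
Total = 7.572 + 10.17 + 22.32 + 1250 = 1290.2 MPa

1300 MPa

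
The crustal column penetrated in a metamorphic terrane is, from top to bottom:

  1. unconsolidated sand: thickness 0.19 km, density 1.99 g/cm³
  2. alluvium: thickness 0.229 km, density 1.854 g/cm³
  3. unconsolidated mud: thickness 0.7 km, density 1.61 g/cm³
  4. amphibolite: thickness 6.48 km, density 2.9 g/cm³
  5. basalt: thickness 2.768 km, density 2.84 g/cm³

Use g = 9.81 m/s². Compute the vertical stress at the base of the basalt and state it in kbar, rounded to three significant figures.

2.80 kbar

unconsolidated sand: 1990 kg/m³ × 9.81 m/s² × 190 m = 3.709×10^6 Pa = 0.03709 kbar
alluvium: 1854 kg/m³ × 9.81 m/s² × 229 m = 4.165×10^6 Pa = 0.04165 kbar
unconsolidated mud: 1610 kg/m³ × 9.81 m/s² × 700 m = 1.106×10^7 Pa = 0.1106 kbar
amphibolite: 2900 kg/m³ × 9.81 m/s² × 6480 m = 1.843×10^8 Pa = 1.843 kbar
basalt: 2840 kg/m³ × 9.81 m/s² × 2768 m = 7.712×10^7 Pa = 0.7712 kbar
Total = 0.03709 + 0.04165 + 0.1106 + 1.843 + 0.7712 = 2.8040 kbar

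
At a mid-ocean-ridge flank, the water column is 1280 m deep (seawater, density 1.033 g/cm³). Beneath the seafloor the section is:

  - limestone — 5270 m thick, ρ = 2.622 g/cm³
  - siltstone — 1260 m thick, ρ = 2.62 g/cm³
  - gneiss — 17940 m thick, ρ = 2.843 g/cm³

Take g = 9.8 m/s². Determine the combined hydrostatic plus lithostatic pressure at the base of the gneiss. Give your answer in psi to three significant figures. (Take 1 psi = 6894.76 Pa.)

seawater: 1033 kg/m³ × 9.8 m/s² × 1280 m = 1.296×10^7 Pa = 1879 psi
limestone: 2622 kg/m³ × 9.8 m/s² × 5270 m = 1.354×10^8 Pa = 19640 psi
siltstone: 2620 kg/m³ × 9.8 m/s² × 1260 m = 3.235×10^7 Pa = 4692 psi
gneiss: 2843 kg/m³ × 9.8 m/s² × 17940 m = 4.998×10^8 Pa = 72495 psi
Total = 1879 + 19640 + 4692 + 72495 = 98707 psi

98700 psi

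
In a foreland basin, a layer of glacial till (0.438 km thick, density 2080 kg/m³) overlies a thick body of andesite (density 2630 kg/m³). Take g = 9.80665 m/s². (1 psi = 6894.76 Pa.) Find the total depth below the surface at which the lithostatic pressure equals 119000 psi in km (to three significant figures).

31.9 km

Pressure at base of upper layers: 2080×9.80665×438 = 8.934×10^6 Pa = 1296 psi
Remaining pressure to be supplied by andesite: 8.205×10^8 − 8.934×10^6 = 8.115×10^8 Pa
Additional depth in andesite = 8.115×10^8 Pa / (2630 kg/m³ × 9.80665 m/s²) = 31465 m
Total depth = 438 m + 31465 m = 31903 m
= 31.903 km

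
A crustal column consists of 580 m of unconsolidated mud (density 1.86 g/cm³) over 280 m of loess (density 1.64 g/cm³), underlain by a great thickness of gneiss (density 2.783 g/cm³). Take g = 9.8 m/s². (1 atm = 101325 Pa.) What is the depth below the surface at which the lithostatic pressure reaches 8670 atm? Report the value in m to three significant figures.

32500 m

Pressure at base of upper layers: 1860×9.8×580 + 1640×9.8×280 = 1.507×10^7 Pa = 148.8 atm
Remaining pressure to be supplied by gneiss: 8.785×10^8 − 1.507×10^7 = 8.634×10^8 Pa
Additional depth in gneiss = 8.634×10^8 Pa / (2783 kg/m³ × 9.8 m/s²) = 31658 m
Total depth = 860 m + 31658 m = 32518 m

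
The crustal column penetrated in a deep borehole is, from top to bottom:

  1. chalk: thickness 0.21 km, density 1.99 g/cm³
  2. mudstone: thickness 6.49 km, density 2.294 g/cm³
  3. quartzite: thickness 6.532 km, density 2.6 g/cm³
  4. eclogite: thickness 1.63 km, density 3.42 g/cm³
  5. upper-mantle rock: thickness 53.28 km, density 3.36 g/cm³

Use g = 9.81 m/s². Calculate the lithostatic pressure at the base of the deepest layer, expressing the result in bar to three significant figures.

chalk: 1990 kg/m³ × 9.81 m/s² × 210 m = 4.100×10^6 Pa = 41.00 bar
mudstone: 2294 kg/m³ × 9.81 m/s² × 6490 m = 1.461×10^8 Pa = 1461 bar
quartzite: 2600 kg/m³ × 9.81 m/s² × 6532 m = 1.666×10^8 Pa = 1666 bar
eclogite: 3420 kg/m³ × 9.81 m/s² × 1630 m = 5.469×10^7 Pa = 546.9 bar
upper-mantle rock: 3360 kg/m³ × 9.81 m/s² × 53280 m = 1.756×10^9 Pa = 17562 bar
Total = 41.00 + 1461 + 1666 + 546.9 + 17562 = 21276 bar

21300 bar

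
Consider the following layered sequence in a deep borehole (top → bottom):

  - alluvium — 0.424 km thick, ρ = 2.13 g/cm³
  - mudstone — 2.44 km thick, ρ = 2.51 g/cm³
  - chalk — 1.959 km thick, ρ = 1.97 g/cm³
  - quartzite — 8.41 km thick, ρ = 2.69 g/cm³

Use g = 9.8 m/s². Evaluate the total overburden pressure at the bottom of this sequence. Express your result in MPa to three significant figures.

alluvium: 2130 kg/m³ × 9.8 m/s² × 424 m = 8.851×10^6 Pa = 8.851 MPa
mudstone: 2510 kg/m³ × 9.8 m/s² × 2440 m = 6.002×10^7 Pa = 60.02 MPa
chalk: 1970 kg/m³ × 9.8 m/s² × 1959 m = 3.782×10^7 Pa = 37.82 MPa
quartzite: 2690 kg/m³ × 9.8 m/s² × 8410 m = 2.217×10^8 Pa = 221.7 MPa
Total = 8.851 + 60.02 + 37.82 + 221.7 = 328.39 MPa

328 MPa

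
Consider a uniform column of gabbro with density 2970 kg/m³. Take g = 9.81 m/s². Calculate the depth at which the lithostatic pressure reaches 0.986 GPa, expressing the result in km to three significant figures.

h = P/(ρg) = 0.986 GPa / (2970 kg/m³ × 9.81 m/s²) = 9.860×10^8 Pa / 29136 Pa/m = 33842 m
= 33.842 km

33.8 km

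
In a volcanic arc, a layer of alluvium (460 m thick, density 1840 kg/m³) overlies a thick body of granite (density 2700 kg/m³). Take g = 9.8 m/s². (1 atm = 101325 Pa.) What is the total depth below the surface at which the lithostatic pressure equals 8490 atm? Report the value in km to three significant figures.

32.7 km

Pressure at base of upper layers: 1840×9.8×460 = 8.295×10^6 Pa = 81.86 atm
Remaining pressure to be supplied by granite: 8.602×10^8 − 8.295×10^6 = 8.520×10^8 Pa
Additional depth in granite = 8.520×10^8 Pa / (2700 kg/m³ × 9.8 m/s²) = 32198 m
Total depth = 460 m + 32198 m = 32658 m
= 32.658 km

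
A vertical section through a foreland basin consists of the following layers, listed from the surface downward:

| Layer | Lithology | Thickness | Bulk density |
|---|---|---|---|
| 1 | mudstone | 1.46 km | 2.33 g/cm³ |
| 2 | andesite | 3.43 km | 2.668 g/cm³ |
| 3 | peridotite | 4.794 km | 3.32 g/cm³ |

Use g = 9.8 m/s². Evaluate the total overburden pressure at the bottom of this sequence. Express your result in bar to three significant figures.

mudstone: 2330 kg/m³ × 9.8 m/s² × 1460 m = 3.334×10^7 Pa = 333.4 bar
andesite: 2668 kg/m³ × 9.8 m/s² × 3430 m = 8.968×10^7 Pa = 896.8 bar
peridotite: 3320 kg/m³ × 9.8 m/s² × 4794 m = 1.560×10^8 Pa = 1560 bar
Total = 333.4 + 896.8 + 1560 = 2790.0 bar

2790 bar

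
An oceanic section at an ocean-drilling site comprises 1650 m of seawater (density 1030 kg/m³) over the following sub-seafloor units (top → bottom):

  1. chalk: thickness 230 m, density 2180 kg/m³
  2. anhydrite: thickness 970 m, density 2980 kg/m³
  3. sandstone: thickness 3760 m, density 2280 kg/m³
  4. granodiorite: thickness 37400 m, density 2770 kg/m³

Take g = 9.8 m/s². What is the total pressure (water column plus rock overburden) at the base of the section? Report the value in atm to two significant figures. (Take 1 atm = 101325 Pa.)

11000 atm

seawater: 1030 kg/m³ × 9.8 m/s² × 1650 m = 1.666×10^7 Pa = 164.4 atm
chalk: 2180 kg/m³ × 9.8 m/s² × 230 m = 4.914×10^6 Pa = 48.49 atm
anhydrite: 2980 kg/m³ × 9.8 m/s² × 970 m = 2.833×10^7 Pa = 279.6 atm
sandstone: 2280 kg/m³ × 9.8 m/s² × 3760 m = 8.401×10^7 Pa = 829.1 atm
granodiorite: 2770 kg/m³ × 9.8 m/s² × 37400 m = 1.015×10^9 Pa = 10020 atm
Total = 164.4 + 48.49 + 279.6 + 829.1 + 10020 = 11341 atm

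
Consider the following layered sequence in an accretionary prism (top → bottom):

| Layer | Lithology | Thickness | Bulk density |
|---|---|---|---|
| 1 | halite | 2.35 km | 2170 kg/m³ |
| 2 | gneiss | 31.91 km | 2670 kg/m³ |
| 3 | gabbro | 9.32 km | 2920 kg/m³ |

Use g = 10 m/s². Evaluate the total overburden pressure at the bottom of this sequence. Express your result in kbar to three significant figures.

halite: 2170 kg/m³ × 10 m/s² × 2350 m = 5.099×10^7 Pa = 0.5100 kbar
gneiss: 2670 kg/m³ × 10 m/s² × 31910 m = 8.520×10^8 Pa = 8.520 kbar
gabbro: 2920 kg/m³ × 10 m/s² × 9320 m = 2.721×10^8 Pa = 2.721 kbar
Total = 0.5100 + 8.520 + 2.721 = 11.751 kbar

11.8 kbar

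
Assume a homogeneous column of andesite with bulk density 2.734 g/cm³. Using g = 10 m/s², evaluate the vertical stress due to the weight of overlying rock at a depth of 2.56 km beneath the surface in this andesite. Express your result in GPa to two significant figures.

andesite: 2734 kg/m³ × 10 m/s² × 2560 m = 6.999×10^7 Pa = 0.06999 GPa

0.070 GPa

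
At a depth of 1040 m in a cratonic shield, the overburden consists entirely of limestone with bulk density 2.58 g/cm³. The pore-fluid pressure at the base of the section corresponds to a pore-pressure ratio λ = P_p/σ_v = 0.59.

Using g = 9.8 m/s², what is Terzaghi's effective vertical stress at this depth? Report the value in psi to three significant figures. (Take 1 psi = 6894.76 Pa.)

Overburden (lithostatic) stress σ_v:
limestone: 2580 kg/m³ × 9.8 m/s² × 1040 m = 2.630×10^7 Pa = 26.30 MPa
Pore pressure P_p = λ·σ_v = 0.59 × 26.30 MPa = 15.51 MPa
Effective stress σ' = σ_v − P_p = 26.30 − 15.51 = 10.781 MPa = 1563.7 psi

1560 psi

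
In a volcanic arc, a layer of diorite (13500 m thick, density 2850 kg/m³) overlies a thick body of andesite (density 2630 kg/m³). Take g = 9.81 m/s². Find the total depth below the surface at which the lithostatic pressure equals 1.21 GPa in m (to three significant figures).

Pressure at base of upper layers: 2850×9.81×13500 = 3.774×10^8 Pa = 0.3774 GPa
Remaining pressure to be supplied by andesite: 1.210×10^9 − 3.774×10^8 = 8.326×10^8 Pa
Additional depth in andesite = 8.326×10^8 Pa / (2630 kg/m³ × 9.81 m/s²) = 32269 m
Total depth = 13500 m + 32269 m = 45769 m

45800 m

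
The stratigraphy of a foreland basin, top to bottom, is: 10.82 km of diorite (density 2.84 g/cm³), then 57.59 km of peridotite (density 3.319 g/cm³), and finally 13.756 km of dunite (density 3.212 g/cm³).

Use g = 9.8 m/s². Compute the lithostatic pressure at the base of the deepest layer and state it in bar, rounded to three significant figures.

diorite: 2840 kg/m³ × 9.8 m/s² × 10820 m = 3.011×10^8 Pa = 3011 bar
peridotite: 3319 kg/m³ × 9.8 m/s² × 57590 m = 1.873×10^9 Pa = 18732 bar
dunite: 3212 kg/m³ × 9.8 m/s² × 13756 m = 4.330×10^8 Pa = 4330 bar
Total = 3011 + 18732 + 4330 = 26073 bar

26100 bar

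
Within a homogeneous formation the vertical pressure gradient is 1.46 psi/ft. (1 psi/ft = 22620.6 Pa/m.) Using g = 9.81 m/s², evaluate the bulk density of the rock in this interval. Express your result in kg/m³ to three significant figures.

ρ = (dP/dz)/g = 1.46 psi/ft / 9.81 m/s² = 33026 Pa/m / 9.81 m/s² = 3366.6 kg/m³

3370 kg/m³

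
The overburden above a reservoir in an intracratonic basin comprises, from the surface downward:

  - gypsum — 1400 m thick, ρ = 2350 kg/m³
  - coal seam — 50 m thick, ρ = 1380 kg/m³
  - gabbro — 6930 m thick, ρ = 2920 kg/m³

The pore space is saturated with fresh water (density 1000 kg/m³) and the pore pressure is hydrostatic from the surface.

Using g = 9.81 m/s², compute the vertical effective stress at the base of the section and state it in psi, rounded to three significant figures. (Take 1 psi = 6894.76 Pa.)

Overburden (lithostatic) stress σ_v:
gypsum: 2350 kg/m³ × 9.81 m/s² × 1400 m = 3.227×10^7 Pa = 32.27 MPa
coal seam: 1380 kg/m³ × 9.81 m/s² × 50 m = 6.769×10^5 Pa = 0.6769 MPa
gabbro: 2920 kg/m³ × 9.81 m/s² × 6930 m = 1.985×10^8 Pa = 198.5 MPa
Total = 32.27 + 0.6769 + 198.5 = 231.46 MPa
Pore pressure P_p = 1000 kg/m³ × 9.81 m/s² × 8380 m = 8.221×10^7 Pa = 82.21 MPa
Effective stress σ' = σ_v − P_p = 231.5 − 82.21 = 149.26 MPa = 21648 psi

21600 psi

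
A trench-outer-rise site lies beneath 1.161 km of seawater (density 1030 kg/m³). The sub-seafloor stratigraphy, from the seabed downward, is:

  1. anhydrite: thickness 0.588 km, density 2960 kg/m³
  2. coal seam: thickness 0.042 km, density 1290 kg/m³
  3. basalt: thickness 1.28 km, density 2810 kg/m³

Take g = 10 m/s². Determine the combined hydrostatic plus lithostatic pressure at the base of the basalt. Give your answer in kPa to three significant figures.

seawater: 1030 kg/m³ × 10 m/s² × 1161 m = 1.196×10^7 Pa = 11958 kPa
anhydrite: 2960 kg/m³ × 10 m/s² × 588 m = 1.740×10^7 Pa = 17405 kPa
coal seam: 1290 kg/m³ × 10 m/s² × 42 m = 5.418×10^5 Pa = 541.8 kPa
basalt: 2810 kg/m³ × 10 m/s² × 1280 m = 3.597×10^7 Pa = 35968 kPa
Total = 11958 + 17405 + 541.8 + 35968 = 65873 kPa

65900 kPa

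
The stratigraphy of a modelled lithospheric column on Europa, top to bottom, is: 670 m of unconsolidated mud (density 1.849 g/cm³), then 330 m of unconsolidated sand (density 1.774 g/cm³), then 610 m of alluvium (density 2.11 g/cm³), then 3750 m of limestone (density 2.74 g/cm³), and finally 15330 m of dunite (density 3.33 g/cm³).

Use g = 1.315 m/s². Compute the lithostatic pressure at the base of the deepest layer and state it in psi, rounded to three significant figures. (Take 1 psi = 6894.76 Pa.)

12300 psi

unconsolidated mud: 1849 kg/m³ × 1.315 m/s² × 670 m = 1.629×10^6 Pa = 236.3 psi
unconsolidated sand: 1774 kg/m³ × 1.315 m/s² × 330 m = 7.698×10^5 Pa = 111.7 psi
alluvium: 2110 kg/m³ × 1.315 m/s² × 610 m = 1.693×10^6 Pa = 245.5 psi
limestone: 2740 kg/m³ × 1.315 m/s² × 3750 m = 1.351×10^7 Pa = 1960 psi
dunite: 3330 kg/m³ × 1.315 m/s² × 15330 m = 6.713×10^7 Pa = 9736 psi
Total = 236.3 + 111.7 + 245.5 + 1960 + 9736 = 12289 psi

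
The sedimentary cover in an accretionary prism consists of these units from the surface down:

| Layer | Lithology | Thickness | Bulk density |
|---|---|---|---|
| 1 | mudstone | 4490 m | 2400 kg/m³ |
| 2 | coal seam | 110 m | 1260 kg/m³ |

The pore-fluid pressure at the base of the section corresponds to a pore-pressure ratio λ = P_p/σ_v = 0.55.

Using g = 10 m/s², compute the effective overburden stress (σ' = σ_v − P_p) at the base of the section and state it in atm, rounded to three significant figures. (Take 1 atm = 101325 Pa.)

485 atm

Overburden (lithostatic) stress σ_v:
mudstone: 2400 kg/m³ × 10 m/s² × 4490 m = 1.078×10^8 Pa = 107.8 MPa
coal seam: 1260 kg/m³ × 10 m/s² × 110 m = 1.386×10^6 Pa = 1.386 MPa
Total = 107.8 + 1.386 = 109.15 MPa
Pore pressure P_p = λ·σ_v = 0.55 × 109.1 MPa = 60.03 MPa
Effective stress σ' = σ_v − P_p = 109.1 − 60.03 = 49.116 MPa = 484.73 atm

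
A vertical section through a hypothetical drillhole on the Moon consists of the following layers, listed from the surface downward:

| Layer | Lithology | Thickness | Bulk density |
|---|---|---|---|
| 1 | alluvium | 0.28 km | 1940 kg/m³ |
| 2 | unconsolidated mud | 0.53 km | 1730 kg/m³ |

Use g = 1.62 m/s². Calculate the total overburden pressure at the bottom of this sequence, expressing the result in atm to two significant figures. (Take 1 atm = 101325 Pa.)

alluvium: 1940 kg/m³ × 1.62 m/s² × 280 m = 8.800×10^5 Pa = 8.685 atm
unconsolidated mud: 1730 kg/m³ × 1.62 m/s² × 530 m = 1.485×10^6 Pa = 14.66 atm
Total = 8.685 + 14.66 = 23.344 atm

23 atm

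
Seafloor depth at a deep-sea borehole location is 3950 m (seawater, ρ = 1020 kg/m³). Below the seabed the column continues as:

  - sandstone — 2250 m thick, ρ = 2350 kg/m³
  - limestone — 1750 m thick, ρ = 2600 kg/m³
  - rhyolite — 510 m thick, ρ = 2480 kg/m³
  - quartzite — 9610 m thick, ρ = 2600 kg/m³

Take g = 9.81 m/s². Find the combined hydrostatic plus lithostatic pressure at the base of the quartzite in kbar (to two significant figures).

seawater: 1020 kg/m³ × 9.81 m/s² × 3950 m = 3.952×10^7 Pa = 0.3952 kbar
sandstone: 2350 kg/m³ × 9.81 m/s² × 2250 m = 5.187×10^7 Pa = 0.5187 kbar
limestone: 2600 kg/m³ × 9.81 m/s² × 1750 m = 4.464×10^7 Pa = 0.4464 kbar
rhyolite: 2480 kg/m³ × 9.81 m/s² × 510 m = 1.241×10^7 Pa = 0.1241 kbar
quartzite: 2600 kg/m³ × 9.81 m/s² × 9610 m = 2.451×10^8 Pa = 2.451 kbar
Total = 0.3952 + 0.5187 + 0.4464 + 0.1241 + 2.451 = 3.9355 kbar

3.9 kbar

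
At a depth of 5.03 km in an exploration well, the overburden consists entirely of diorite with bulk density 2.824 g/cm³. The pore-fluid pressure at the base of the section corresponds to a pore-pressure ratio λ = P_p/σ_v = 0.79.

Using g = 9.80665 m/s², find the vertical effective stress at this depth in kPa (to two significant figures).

29000 kPa

Overburden (lithostatic) stress σ_v:
diorite: 2824 kg/m³ × 9.80665 m/s² × 5030 m = 1.393×10^8 Pa = 139.3 MPa
Pore pressure P_p = λ·σ_v = 0.79 × 139.3 MPa = 110.0 MPa
Effective stress σ' = σ_v − P_p = 139.3 − 110.0 = 29.253 MPa = 29253 kPa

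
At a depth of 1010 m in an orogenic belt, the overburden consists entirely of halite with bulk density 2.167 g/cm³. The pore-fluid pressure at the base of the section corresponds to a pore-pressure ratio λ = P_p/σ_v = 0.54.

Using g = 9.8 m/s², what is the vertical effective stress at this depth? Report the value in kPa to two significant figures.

Overburden (lithostatic) stress σ_v:
halite: 2167 kg/m³ × 9.8 m/s² × 1010 m = 2.145×10^7 Pa = 21.45 MPa
Pore pressure P_p = λ·σ_v = 0.54 × 21.45 MPa = 11.58 MPa
Effective stress σ' = σ_v − P_p = 21.45 − 11.58 = 9.8665 MPa = 9866.5 kPa

9900 kPa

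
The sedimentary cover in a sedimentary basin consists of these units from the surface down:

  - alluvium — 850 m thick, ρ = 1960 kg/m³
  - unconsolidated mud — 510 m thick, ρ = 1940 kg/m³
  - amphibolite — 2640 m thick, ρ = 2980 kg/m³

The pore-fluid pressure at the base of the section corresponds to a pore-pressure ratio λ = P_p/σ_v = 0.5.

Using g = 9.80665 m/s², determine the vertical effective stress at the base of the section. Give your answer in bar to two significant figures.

520 bar

Overburden (lithostatic) stress σ_v:
alluvium: 1960 kg/m³ × 9.80665 m/s² × 850 m = 1.634×10^7 Pa = 16.34 MPa
unconsolidated mud: 1940 kg/m³ × 9.80665 m/s² × 510 m = 9.703×10^6 Pa = 9.703 MPa
amphibolite: 2980 kg/m³ × 9.80665 m/s² × 2640 m = 7.715×10^7 Pa = 77.15 MPa
Total = 16.34 + 9.703 + 77.15 = 103.19 MPa
Pore pressure P_p = λ·σ_v = 0.5 × 103.2 MPa = 51.60 MPa
Effective stress σ' = σ_v − P_p = 103.2 − 51.60 = 51.596 MPa = 515.96 bar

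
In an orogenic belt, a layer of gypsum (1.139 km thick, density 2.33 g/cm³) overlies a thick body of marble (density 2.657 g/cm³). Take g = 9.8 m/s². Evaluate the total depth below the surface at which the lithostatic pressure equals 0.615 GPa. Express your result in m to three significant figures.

23800 m

Pressure at base of upper layers: 2330×9.8×1139 = 2.601×10^7 Pa = 0.02601 GPa
Remaining pressure to be supplied by marble: 6.150×10^8 − 2.601×10^7 = 5.890×10^8 Pa
Additional depth in marble = 5.890×10^8 Pa / (2657 kg/m³ × 9.8 m/s²) = 22620 m
Total depth = 1139 m + 22620 m = 23759 m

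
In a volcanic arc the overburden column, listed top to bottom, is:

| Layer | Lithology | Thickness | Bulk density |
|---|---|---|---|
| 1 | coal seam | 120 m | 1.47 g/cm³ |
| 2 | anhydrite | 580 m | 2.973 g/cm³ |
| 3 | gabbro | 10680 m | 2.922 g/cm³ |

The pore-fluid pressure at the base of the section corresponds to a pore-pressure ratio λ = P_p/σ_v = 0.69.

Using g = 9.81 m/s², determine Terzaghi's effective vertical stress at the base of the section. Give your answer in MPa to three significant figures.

Overburden (lithostatic) stress σ_v:
coal seam: 1470 kg/m³ × 9.81 m/s² × 120 m = 1.730×10^6 Pa = 1.730 MPa
anhydrite: 2973 kg/m³ × 9.81 m/s² × 580 m = 1.692×10^7 Pa = 16.92 MPa
gabbro: 2922 kg/m³ × 9.81 m/s² × 10680 m = 3.061×10^8 Pa = 306.1 MPa
Total = 1.730 + 16.92 + 306.1 = 324.79 MPa
Pore pressure P_p = λ·σ_v = 0.69 × 324.8 MPa = 224.1 MPa
Effective stress σ' = σ_v − P_p = 324.8 − 224.1 = 100.68 MPa

101 MPa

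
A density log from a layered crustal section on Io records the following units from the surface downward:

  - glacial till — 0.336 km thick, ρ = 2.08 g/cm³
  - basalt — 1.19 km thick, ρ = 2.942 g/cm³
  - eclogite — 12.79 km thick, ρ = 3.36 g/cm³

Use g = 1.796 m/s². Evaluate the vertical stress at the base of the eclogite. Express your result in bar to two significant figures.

850 bar

glacial till: 2080 kg/m³ × 1.796 m/s² × 336 m = 1.255×10^6 Pa = 12.55 bar
basalt: 2942 kg/m³ × 1.796 m/s² × 1190 m = 6.288×10^6 Pa = 62.88 bar
eclogite: 3360 kg/m³ × 1.796 m/s² × 12790 m = 7.718×10^7 Pa = 771.8 bar
Total = 12.55 + 62.88 + 771.8 = 847.25 bar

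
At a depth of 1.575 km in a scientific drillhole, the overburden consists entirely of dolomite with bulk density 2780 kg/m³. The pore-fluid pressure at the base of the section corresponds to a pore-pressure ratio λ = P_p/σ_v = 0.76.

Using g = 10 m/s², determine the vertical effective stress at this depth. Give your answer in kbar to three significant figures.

Overburden (lithostatic) stress σ_v:
dolomite: 2780 kg/m³ × 10 m/s² × 1575 m = 4.378×10^7 Pa = 43.78 MPa
Pore pressure P_p = λ·σ_v = 0.76 × 43.78 MPa = 33.28 MPa
Effective stress σ' = σ_v − P_p = 43.78 − 33.28 = 10.508 MPa = 0.10508 kbar

0.105 kbar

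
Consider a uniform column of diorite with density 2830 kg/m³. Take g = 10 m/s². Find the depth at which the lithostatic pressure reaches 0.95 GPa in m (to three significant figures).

33600 m

h = P/(ρg) = 0.95 GPa / (2830 kg/m³ × 10 m/s²) = 9.500×10^8 Pa / 28300 Pa/m = 33569 m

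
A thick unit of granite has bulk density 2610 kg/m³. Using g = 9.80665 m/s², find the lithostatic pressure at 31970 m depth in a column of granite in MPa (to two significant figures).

820 MPa

granite: 2610 kg/m³ × 9.80665 m/s² × 31970 m = 8.183×10^8 Pa = 818.3 MPa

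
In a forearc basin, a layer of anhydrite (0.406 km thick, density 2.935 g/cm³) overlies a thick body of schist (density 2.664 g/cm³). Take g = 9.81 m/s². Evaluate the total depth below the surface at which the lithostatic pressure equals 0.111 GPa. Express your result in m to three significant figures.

Pressure at base of upper layers: 2935×9.81×406 = 1.169×10^7 Pa = 0.01169 GPa
Remaining pressure to be supplied by schist: 1.110×10^8 − 1.169×10^7 = 9.931×10^7 Pa
Additional depth in schist = 9.931×10^7 Pa / (2664 kg/m³ × 9.81 m/s²) = 3800.1 m
Total depth = 406 m + 3800.1 m = 4206.1 m

4210 m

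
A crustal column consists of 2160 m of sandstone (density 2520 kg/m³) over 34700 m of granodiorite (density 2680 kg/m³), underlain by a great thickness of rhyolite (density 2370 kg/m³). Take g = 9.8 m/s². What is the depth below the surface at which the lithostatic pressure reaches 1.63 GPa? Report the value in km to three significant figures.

65.5 km

Pressure at base of upper layers: 2520×9.8×2160 + 2680×9.8×34700 = 9.647×10^8 Pa = 0.9647 GPa
Remaining pressure to be supplied by rhyolite: 1.630×10^9 − 9.647×10^8 = 6.653×10^8 Pa
Additional depth in rhyolite = 6.653×10^8 Pa / (2370 kg/m³ × 9.8 m/s²) = 28644 m
Total depth = 36860 m + 28644 m = 65504 m
= 65.504 km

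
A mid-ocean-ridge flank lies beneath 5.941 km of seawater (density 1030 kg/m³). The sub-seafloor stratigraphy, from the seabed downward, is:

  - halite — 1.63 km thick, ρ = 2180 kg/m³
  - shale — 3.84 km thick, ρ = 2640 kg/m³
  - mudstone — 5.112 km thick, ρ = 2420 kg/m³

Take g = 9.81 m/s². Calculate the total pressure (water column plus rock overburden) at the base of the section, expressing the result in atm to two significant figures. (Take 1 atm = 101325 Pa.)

seawater: 1030 kg/m³ × 9.81 m/s² × 5941 m = 6.003×10^7 Pa = 592.4 atm
halite: 2180 kg/m³ × 9.81 m/s² × 1630 m = 3.486×10^7 Pa = 344.0 atm
shale: 2640 kg/m³ × 9.81 m/s² × 3840 m = 9.945×10^7 Pa = 981.5 atm
mudstone: 2420 kg/m³ × 9.81 m/s² × 5112 m = 1.214×10^8 Pa = 1198 atm
Total = 592.4 + 344.0 + 981.5 + 1198 = 3115.7 atm

3100 atm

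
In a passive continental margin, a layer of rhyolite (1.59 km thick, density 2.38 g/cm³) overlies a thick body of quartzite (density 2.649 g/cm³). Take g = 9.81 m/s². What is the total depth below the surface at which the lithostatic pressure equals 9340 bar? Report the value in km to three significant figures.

36.1 km

Pressure at base of upper layers: 2380×9.81×1590 = 3.712×10^7 Pa = 371.2 bar
Remaining pressure to be supplied by quartzite: 9.340×10^8 − 3.712×10^7 = 8.969×10^8 Pa
Additional depth in quartzite = 8.969×10^8 Pa / (2649 kg/m³ × 9.81 m/s²) = 34513 m
Total depth = 1590 m + 34513 m = 36103 m
= 36.103 km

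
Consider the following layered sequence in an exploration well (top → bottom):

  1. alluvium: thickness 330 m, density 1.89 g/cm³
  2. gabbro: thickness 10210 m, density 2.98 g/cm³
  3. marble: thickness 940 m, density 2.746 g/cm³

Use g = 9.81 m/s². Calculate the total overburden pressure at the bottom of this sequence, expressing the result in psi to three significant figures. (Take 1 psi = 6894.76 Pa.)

alluvium: 1890 kg/m³ × 9.81 m/s² × 330 m = 6.118×10^6 Pa = 887.4 psi
gabbro: 2980 kg/m³ × 9.81 m/s² × 10210 m = 2.985×10^8 Pa = 43290 psi
marble: 2746 kg/m³ × 9.81 m/s² × 940 m = 2.532×10^7 Pa = 3673 psi
Total = 887.4 + 43290 + 3673 = 47850 psi

47900 psi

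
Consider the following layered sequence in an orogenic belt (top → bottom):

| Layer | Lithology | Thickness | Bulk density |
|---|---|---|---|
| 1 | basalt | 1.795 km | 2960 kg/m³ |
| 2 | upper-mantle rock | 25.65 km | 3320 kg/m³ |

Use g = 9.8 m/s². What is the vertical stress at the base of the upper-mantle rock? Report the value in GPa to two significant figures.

0.89 GPa

basalt: 2960 kg/m³ × 9.8 m/s² × 1795 m = 5.207×10^7 Pa = 0.05207 GPa
upper-mantle rock: 3320 kg/m³ × 9.8 m/s² × 25650 m = 8.345×10^8 Pa = 0.8345 GPa
Total = 0.05207 + 0.8345 = 0.88662 GPa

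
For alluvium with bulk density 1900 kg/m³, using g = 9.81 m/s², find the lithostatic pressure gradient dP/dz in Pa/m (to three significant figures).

dP/dz = ρg = 1900 kg/m³ × 9.81 m/s² = 18639 Pa/m

18600 Pa/m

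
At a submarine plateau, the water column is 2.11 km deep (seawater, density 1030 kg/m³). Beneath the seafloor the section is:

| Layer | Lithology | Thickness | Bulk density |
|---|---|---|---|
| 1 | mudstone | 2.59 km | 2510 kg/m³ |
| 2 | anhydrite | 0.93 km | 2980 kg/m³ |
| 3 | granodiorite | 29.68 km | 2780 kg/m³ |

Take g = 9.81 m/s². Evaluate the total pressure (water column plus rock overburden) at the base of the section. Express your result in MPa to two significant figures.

920 MPa

seawater: 1030 kg/m³ × 9.81 m/s² × 2110 m = 2.132×10^7 Pa = 21.32 MPa
mudstone: 2510 kg/m³ × 9.81 m/s² × 2590 m = 6.377×10^7 Pa = 63.77 MPa
anhydrite: 2980 kg/m³ × 9.81 m/s² × 930 m = 2.719×10^7 Pa = 27.19 MPa
granodiorite: 2780 kg/m³ × 9.81 m/s² × 29680 m = 8.094×10^8 Pa = 809.4 MPa
Total = 21.32 + 63.77 + 27.19 + 809.4 = 921.71 MPa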